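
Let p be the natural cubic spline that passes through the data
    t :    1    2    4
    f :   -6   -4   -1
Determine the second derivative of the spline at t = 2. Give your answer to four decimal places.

Put M_i = p'' at the i-th knot. Here h = (1, 2) and Δ = (2, 3/2), so the interior equations h_(i-1)·M_(i-1) + 2(h_(i-1)+h_i)·M_i + h_i·M_(i+1) = 6(Δ_i − Δ_(i-1)) read
  1·M_0 + 6·M_1 + 2·M_2 = 6(Δ_1 - Δ_0) = -3
Natural end conditions: M_0 = M_2 = 0.
Solving the tridiagonal system: M_0 = 0, M_1 = -1/2, M_2 = 0.

-0.5000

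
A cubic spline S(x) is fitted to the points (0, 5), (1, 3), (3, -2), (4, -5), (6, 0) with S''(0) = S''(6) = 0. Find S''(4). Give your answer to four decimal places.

Let M_i = S''(x_i). Step sizes h_i = 1, 2, 1, 2; slopes of the chords Δ_i = (y_(i+1) - y_i)/h_i = -2, -5/2, -3, 5/2.
  1·M_0 + 6·M_1 + 2·M_2 = 6(Δ_1 - Δ_0) = -3
  2·M_1 + 6·M_2 + 1·M_3 = 6(Δ_2 - Δ_1) = -3
  1·M_2 + 6·M_3 + 2·M_4 = 6(Δ_3 - Δ_2) = 33
Natural end conditions: M_0 = M_4 = 0.
Solving the tridiagonal system: M_0 = 0, M_1 = -1/62, M_2 = -45/31, M_3 = 178/31, M_4 = 0.

5.7419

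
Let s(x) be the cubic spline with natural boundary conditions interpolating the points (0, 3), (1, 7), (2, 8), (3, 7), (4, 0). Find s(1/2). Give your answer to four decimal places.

With M_i denoting the second derivative at x_i, h_i = 1, 1, 1, 1, and Δ_i = (y_(i+1) − y_i)/h_i = 4, 1, -1, -7:
  1·M_0 + 4·M_1 + 1·M_2 = 6(Δ_1 - Δ_0) = -18
  1·M_1 + 4·M_2 + 1·M_3 = 6(Δ_2 - Δ_1) = -12
  1·M_2 + 4·M_3 + 1·M_4 = 6(Δ_3 - Δ_2) = -36
Natural end conditions: M_0 = M_4 = 0.
Solving: M_0 = 0, M_1 = -129/28, M_2 = 3/7, M_3 = -255/28, M_4 = 0.
On [0, 1], s(x) = 3 + 267/56·x + 0·x² - 43/56·x³.
With x = 1/2: s(1/2) = 2369/448.

5.2879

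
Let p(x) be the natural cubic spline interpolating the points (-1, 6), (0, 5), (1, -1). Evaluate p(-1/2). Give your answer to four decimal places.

Let m_i = p''(x_i). Step sizes h_i = 1, 1; slopes of the chords Δ_i = (y_(i+1) - y_i)/h_i = -1, -6.
  1·m_0 + 4·m_1 + 1·m_2 = 6(Δ_1 - Δ_0) = -30
Natural end conditions: m_0 = m_2 = 0.
Forward elimination and back-substitution give m_0 = 0, m_1 = -15/2, m_2 = 0.
On [-1, 0], p(x) = 6 + 1/4·(x + 1) + 0·(x + 1)² - 5/4·(x + 1)³.
With (x + 1) = 1/2: p(-1/2) = 191/32.

5.9688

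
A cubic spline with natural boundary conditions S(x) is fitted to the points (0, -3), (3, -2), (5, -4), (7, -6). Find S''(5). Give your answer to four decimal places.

0.2105

Write σ_i for S''(x_i). With h_i = 3, 2, 2 and divided differences Δ_i = 1/3, -1, -1, the continuity of S' gives the tridiagonal system
  3·σ_0 + 10·σ_1 + 2·σ_2 = 6(Δ_1 - Δ_0) = -8
  2·σ_1 + 8·σ_2 + 2·σ_3 = 6(Δ_2 - Δ_1) = 0
Natural end conditions: σ_0 = σ_3 = 0.
Forward elimination and back-substitution give σ_0 = 0, σ_1 = -16/19, σ_2 = 4/19, σ_3 = 0.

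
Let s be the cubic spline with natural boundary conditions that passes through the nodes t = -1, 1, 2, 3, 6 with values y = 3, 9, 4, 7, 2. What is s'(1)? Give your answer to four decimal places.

-4.1161

Put M_i = s'' at the i-th knot. Here h = (2, 1, 1, 3) and Δ = (3, -5, 3, -5/3), so the interior equations h_(i-1)·M_(i-1) + 2(h_(i-1)+h_i)·M_i + h_i·M_(i+1) = 6(Δ_i − Δ_(i-1)) read
  2·M_0 + 6·M_1 + 1·M_2 = 6(Δ_1 - Δ_0) = -48
  1·M_1 + 4·M_2 + 1·M_3 = 6(Δ_2 - Δ_1) = 48
  1·M_2 + 8·M_3 + 3·M_4 = 6(Δ_3 - Δ_2) = -28
Natural end conditions: M_0 = M_4 = 0.
Forward elimination and back-substitution give M_0 = 0, M_1 = -950/89, M_2 = 1428/89, M_3 = -490/89, M_4 = 0.
On [1, 2], s'(t) = b_1 + 2c_1·(t - 1) + 3d_1·(t - 1)² with b_1 = Δ_1 - h_1(2M_1 + M_2)/6 = -1099/267, c_1 = M_1/2 = -475/89, d_1 = (M_2 - M_1)/(6h_1) = 1189/267. So s'(1) = -1099/267.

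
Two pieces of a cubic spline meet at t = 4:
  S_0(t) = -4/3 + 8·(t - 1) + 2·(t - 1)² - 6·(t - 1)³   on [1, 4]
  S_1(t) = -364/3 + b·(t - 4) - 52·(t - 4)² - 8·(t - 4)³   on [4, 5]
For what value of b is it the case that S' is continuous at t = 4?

-142

S_0'(t) = 8 + 4·(t - 1) - 18·(t - 1)², so S_0'(4) = -142. On the right, S_1'(4) = b, so b = -142.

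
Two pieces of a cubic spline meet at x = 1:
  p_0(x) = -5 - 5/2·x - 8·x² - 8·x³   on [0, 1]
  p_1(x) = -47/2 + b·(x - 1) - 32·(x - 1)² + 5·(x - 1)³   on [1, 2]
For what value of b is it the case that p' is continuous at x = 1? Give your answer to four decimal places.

-42.5000

p_0'(x) = -5/2 - 16·x - 24·x², so p_0'(1) = -85/2. On the right, p_1'(1) = b, so b = -85/2.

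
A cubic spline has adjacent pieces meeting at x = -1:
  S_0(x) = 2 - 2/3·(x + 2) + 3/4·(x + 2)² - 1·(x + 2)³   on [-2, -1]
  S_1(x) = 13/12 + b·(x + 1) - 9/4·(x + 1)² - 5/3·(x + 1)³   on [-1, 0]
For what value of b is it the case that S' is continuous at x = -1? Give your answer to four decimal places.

-2.1667

S_0'(x) = -2/3 + 3/2·(x + 2) - 3·(x + 2)², so S_0'(-1) = -13/6. On the right, S_1'(-1) = b, so b = -13/6.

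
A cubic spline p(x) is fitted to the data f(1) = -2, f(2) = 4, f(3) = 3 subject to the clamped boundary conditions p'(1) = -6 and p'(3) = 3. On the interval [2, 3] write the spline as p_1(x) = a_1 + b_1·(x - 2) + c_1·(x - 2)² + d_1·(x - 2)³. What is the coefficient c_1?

-15

Write σ_i for p''(x_i). With h_i = 1, 1 and divided differences Δ_i = 6, -1, the continuity of p' gives the tridiagonal system
  1·σ_0 + 4·σ_1 + 1·σ_2 = 6(Δ_1 - Δ_0) = -42
Clamped end conditions give two more equations: 2h_0·σ_0 + h_0·σ_1 = 6(Δ_0 - p'(1)) = 72 and h_1·σ_1 + 2h_1·σ_2 = 6(p'(3) - Δ_1) = 24.
Hence σ_0 = 51, σ_1 = -30, σ_2 = 27.
On [2, 3], with p_1(x) = a_1 + b_1·(x - 2) + c_1·(x - 2)² + d_1·(x - 2)³: c_1 = σ_1/2 = -15, d_1 = (σ_2 - σ_1)/(6h_1) = 19/2, b_1 = Δ_1 - h_1(2σ_1 + σ_2)/6 = 9/2.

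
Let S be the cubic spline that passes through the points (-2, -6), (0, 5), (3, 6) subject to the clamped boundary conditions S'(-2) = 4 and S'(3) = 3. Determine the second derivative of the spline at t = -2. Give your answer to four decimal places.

Write σ_i for S''(x_i). With h_i = 2, 3 and divided differences Δ_i = 11/2, 1/3, the continuity of S' gives the tridiagonal system
  2·σ_0 + 10·σ_1 + 3·σ_2 = 6(Δ_1 - Δ_0) = -31
Clamped end conditions give two more equations: 2h_0·σ_0 + h_0·σ_1 = 6(Δ_0 - S'(-2)) = 9 and h_1·σ_1 + 2h_1·σ_2 = 6(S'(3) - Δ_1) = 16.
Hence σ_0 = 103/20, σ_1 = -29/5, σ_2 = 167/30.

5.1500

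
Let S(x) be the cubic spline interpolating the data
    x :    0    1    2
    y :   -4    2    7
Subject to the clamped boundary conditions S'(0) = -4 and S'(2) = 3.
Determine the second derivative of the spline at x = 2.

With m_i denoting the second derivative at x_i, h_i = 1, 1, and Δ_i = (y_(i+1) − y_i)/h_i = 6, 5:
  1·m_0 + 4·m_1 + 1·m_2 = 6(Δ_1 - Δ_0) = -6
Clamped end conditions give two more equations: 2h_0·m_0 + h_0·m_1 = 6(Δ_0 - S'(0)) = 60 and h_1·m_1 + 2h_1·m_2 = 6(S'(2) - Δ_1) = -12.
Solving: m_0 = 35, m_1 = -10, m_2 = -1.

-1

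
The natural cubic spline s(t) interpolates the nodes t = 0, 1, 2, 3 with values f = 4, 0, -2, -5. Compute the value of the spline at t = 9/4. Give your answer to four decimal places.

-2.6188

With m_i denoting the second derivative at x_i, h_i = 1, 1, 1, and Δ_i = (y_(i+1) − y_i)/h_i = -4, -2, -3:
  1·m_0 + 4·m_1 + 1·m_2 = 6(Δ_1 - Δ_0) = 12
  1·m_1 + 4·m_2 + 1·m_3 = 6(Δ_2 - Δ_1) = -6
Natural end conditions: m_0 = m_3 = 0.
Forward elimination and back-substitution give m_0 = 0, m_1 = 18/5, m_2 = -12/5, m_3 = 0.
On [2, 3], s(t) = -2 - 11/5·(t - 2) - 6/5·(t - 2)² + 2/5·(t - 2)³.
With (t - 2) = 1/4: s(9/4) = -419/160.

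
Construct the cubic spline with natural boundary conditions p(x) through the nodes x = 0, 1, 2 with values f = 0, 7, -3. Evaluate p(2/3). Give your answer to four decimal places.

6.2407

With m_i denoting the second derivative at x_i, h_i = 1, 1, and Δ_i = (y_(i+1) − y_i)/h_i = 7, -10:
  1·m_0 + 4·m_1 + 1·m_2 = 6(Δ_1 - Δ_0) = -102
Natural end conditions: m_0 = m_2 = 0.
Forward elimination and back-substitution give m_0 = 0, m_1 = -51/2, m_2 = 0.
On [0, 1], p(x) = 0 + 45/4·x + 0·x² - 17/4·x³.
With x = 2/3: p(2/3) = 337/54.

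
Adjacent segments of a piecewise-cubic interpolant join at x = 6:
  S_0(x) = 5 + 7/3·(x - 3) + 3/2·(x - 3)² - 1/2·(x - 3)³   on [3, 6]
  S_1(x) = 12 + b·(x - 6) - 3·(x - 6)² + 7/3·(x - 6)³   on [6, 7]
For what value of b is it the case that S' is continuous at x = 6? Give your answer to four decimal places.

S_0'(x) = 7/3 + 3·(x - 3) - 3/2·(x - 3)², so S_0'(6) = -13/6. On the right, S_1'(6) = b, so b = -13/6.

-2.1667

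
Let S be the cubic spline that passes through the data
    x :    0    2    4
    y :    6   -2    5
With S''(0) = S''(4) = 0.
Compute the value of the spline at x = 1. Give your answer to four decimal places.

0.5938

With M_i denoting the second derivative at x_i, h_i = 2, 2, and Δ_i = (y_(i+1) − y_i)/h_i = -4, 7/2:
  2·M_0 + 8·M_1 + 2·M_2 = 6(Δ_1 - Δ_0) = 45
Natural end conditions: M_0 = M_2 = 0.
Solving the tridiagonal system: M_0 = 0, M_1 = 45/8, M_2 = 0.
On [0, 2], S(x) = 6 - 47/8·x + 0·x² + 15/32·x³.
With x = 1: S(1) = 19/32.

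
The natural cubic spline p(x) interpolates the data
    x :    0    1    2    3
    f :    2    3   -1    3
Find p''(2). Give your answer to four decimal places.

14.8000

Write σ_i for p''(x_i). With h_i = 1, 1, 1 and divided differences Δ_i = 1, -4, 4, the continuity of p' gives the tridiagonal system
  1·σ_0 + 4·σ_1 + 1·σ_2 = 6(Δ_1 - Δ_0) = -30
  1·σ_1 + 4·σ_2 + 1·σ_3 = 6(Δ_2 - Δ_1) = 48
Natural end conditions: σ_0 = σ_3 = 0.
Solving: σ_0 = 0, σ_1 = -56/5, σ_2 = 74/5, σ_3 = 0.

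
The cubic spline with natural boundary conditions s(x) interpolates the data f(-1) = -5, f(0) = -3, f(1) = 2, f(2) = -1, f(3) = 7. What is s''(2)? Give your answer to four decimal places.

21.4286

With M_i denoting the second derivative at x_i, h_i = 1, 1, 1, 1, and Δ_i = (y_(i+1) − y_i)/h_i = 2, 5, -3, 8:
  1·M_0 + 4·M_1 + 1·M_2 = 6(Δ_1 - Δ_0) = 18
  1·M_1 + 4·M_2 + 1·M_3 = 6(Δ_2 - Δ_1) = -48
  1·M_2 + 4·M_3 + 1·M_4 = 6(Δ_3 - Δ_2) = 66
Natural end conditions: M_0 = M_4 = 0.
Solving: M_0 = 0, M_1 = 66/7, M_2 = -138/7, M_3 = 150/7, M_4 = 0.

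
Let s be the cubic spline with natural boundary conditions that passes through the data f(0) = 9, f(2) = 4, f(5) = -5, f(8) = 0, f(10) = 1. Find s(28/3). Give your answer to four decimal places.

Let M_i = s''(x_i). Step sizes h_i = 2, 3, 3, 2; slopes of the chords Δ_i = (y_(i+1) - y_i)/h_i = -5/2, -3, 5/3, 1/2.
  2·M_0 + 10·M_1 + 3·M_2 = 6(Δ_1 - Δ_0) = -3
  3·M_1 + 12·M_2 + 3·M_3 = 6(Δ_2 - Δ_1) = 28
  3·M_2 + 10·M_3 + 2·M_4 = 6(Δ_3 - Δ_2) = -7
Natural end conditions: M_0 = M_4 = 0.
Solving: M_0 = 0, M_1 = -103/85, M_2 = 155/51, M_3 = -137/85, M_4 = 0.
On [8, 10], s(x) = 0 + 803/510·(x - 8) - 137/170·(x - 8)² + 137/1020·(x - 8)³.
With (x - 8) = 4/3: s(28/3) = 6782/6885.

0.9850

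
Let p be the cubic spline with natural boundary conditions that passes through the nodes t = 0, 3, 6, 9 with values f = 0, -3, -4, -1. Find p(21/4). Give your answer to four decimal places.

-4.1188

Let σ_i = p''(x_i). Step sizes h_i = 3, 3, 3; slopes of the chords Δ_i = (y_(i+1) - y_i)/h_i = -1, -1/3, 1.
  3·σ_0 + 12·σ_1 + 3·σ_2 = 6(Δ_1 - Δ_0) = 4
  3·σ_1 + 12·σ_2 + 3·σ_3 = 6(Δ_2 - Δ_1) = 8
Natural end conditions: σ_0 = σ_3 = 0.
Forward elimination and back-substitution give σ_0 = 0, σ_1 = 8/45, σ_2 = 28/45, σ_3 = 0.
On [3, 6], p(t) = -3 - 37/45·(t - 3) + 4/45·(t - 3)² + 2/81·(t - 3)³.
With (t - 3) = 9/4: p(21/4) = -659/160.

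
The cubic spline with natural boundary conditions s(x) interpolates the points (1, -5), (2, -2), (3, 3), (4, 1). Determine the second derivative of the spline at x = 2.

6

Let M_i = s''(x_i). Step sizes h_i = 1, 1, 1; slopes of the chords Δ_i = (y_(i+1) - y_i)/h_i = 3, 5, -2.
  1·M_0 + 4·M_1 + 1·M_2 = 6(Δ_1 - Δ_0) = 12
  1·M_1 + 4·M_2 + 1·M_3 = 6(Δ_2 - Δ_1) = -42
Natural end conditions: M_0 = M_3 = 0.
Forward elimination and back-substitution give M_0 = 0, M_1 = 6, M_2 = -12, M_3 = 0.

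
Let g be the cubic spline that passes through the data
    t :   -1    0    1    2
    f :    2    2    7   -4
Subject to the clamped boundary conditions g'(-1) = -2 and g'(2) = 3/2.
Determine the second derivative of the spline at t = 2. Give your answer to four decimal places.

Let M_i = g''(x_i). Step sizes h_i = 1, 1, 1; slopes of the chords Δ_i = (y_(i+1) - y_i)/h_i = 0, 5, -11.
  1·M_0 + 4·M_1 + 1·M_2 = 6(Δ_1 - Δ_0) = 30
  1·M_1 + 4·M_2 + 1·M_3 = 6(Δ_2 - Δ_1) = -96
Clamped end conditions give two more equations: 2h_0·M_0 + h_0·M_1 = 6(Δ_0 - g'(-1)) = 12 and h_2·M_2 + 2h_2·M_3 = 6(g'(2) - Δ_2) = 75.
Solving: M_0 = -11/3, M_1 = 58/3, M_2 = -131/3, M_3 = 178/3.

59.3333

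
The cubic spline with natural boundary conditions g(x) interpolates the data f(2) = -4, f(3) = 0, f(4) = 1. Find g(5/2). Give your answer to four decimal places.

-1.7188

Let M_i = g''(x_i). Step sizes h_i = 1, 1; slopes of the chords Δ_i = (y_(i+1) - y_i)/h_i = 4, 1.
  1·M_0 + 4·M_1 + 1·M_2 = 6(Δ_1 - Δ_0) = -18
Natural end conditions: M_0 = M_2 = 0.
Hence M_0 = 0, M_1 = -9/2, M_2 = 0.
On [2, 3], g(x) = -4 + 19/4·(x - 2) + 0·(x - 2)² - 3/4·(x - 2)³.
With (x - 2) = 1/2: g(5/2) = -55/32.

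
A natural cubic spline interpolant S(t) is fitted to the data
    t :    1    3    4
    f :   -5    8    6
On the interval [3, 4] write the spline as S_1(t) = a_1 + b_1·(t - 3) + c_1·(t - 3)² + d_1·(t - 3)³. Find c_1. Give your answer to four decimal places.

-4.2500

Let m_i = S''(x_i). Step sizes h_i = 2, 1; slopes of the chords Δ_i = (y_(i+1) - y_i)/h_i = 13/2, -2.
  2·m_0 + 6·m_1 + 1·m_2 = 6(Δ_1 - Δ_0) = -51
Natural end conditions: m_0 = m_2 = 0.
Forward elimination and back-substitution give m_0 = 0, m_1 = -17/2, m_2 = 0.
On [3, 4], with S_1(t) = a_1 + b_1·(t - 3) + c_1·(t - 3)² + d_1·(t - 3)³: c_1 = m_1/2 = -17/4, d_1 = (m_2 - m_1)/(6h_1) = 17/12, b_1 = Δ_1 - h_1(2m_1 + m_2)/6 = 5/6.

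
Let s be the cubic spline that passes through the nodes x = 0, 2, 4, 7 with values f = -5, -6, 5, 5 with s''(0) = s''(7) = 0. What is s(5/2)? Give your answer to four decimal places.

With σ_i denoting the second derivative at x_i, h_i = 2, 2, 3, and Δ_i = (y_(i+1) − y_i)/h_i = -1/2, 11/2, 0:
  2·σ_0 + 8·σ_1 + 2·σ_2 = 6(Δ_1 - Δ_0) = 36
  2·σ_1 + 10·σ_2 + 3·σ_3 = 6(Δ_2 - Δ_1) = -33
Natural end conditions: σ_0 = σ_3 = 0.
Forward elimination and back-substitution give σ_0 = 0, σ_1 = 213/38, σ_2 = -84/19, σ_3 = 0.
On [2, 4], s(x) = -6 + 123/38·(x - 2) + 213/76·(x - 2)² - 127/152·(x - 2)³.
With (x - 2) = 1/2: s(5/2) = -4603/1216.

-3.7854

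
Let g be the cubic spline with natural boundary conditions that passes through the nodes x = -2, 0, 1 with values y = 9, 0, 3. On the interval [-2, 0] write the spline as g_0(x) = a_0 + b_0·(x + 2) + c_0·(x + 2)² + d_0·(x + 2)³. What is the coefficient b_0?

-7

Write M_i for g''(x_i). With h_i = 2, 1 and divided differences Δ_i = -9/2, 3, the continuity of g' gives the tridiagonal system
  2·M_0 + 6·M_1 + 1·M_2 = 6(Δ_1 - Δ_0) = 45
Natural end conditions: M_0 = M_2 = 0.
Solving the tridiagonal system: M_0 = 0, M_1 = 15/2, M_2 = 0.
On [-2, 0], with g_0(x) = a_0 + b_0·(x + 2) + c_0·(x + 2)² + d_0·(x + 2)³: c_0 = M_0/2 = 0, d_0 = (M_1 - M_0)/(6h_0) = 5/8, b_0 = Δ_0 - h_0(2M_0 + M_1)/6 = -7.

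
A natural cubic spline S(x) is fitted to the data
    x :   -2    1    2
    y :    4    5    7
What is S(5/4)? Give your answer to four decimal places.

5.4316

Write m_i for S''(x_i). With h_i = 3, 1 and divided differences Δ_i = 1/3, 2, the continuity of S' gives the tridiagonal system
  3·m_0 + 8·m_1 + 1·m_2 = 6(Δ_1 - Δ_0) = 10
Natural end conditions: m_0 = m_2 = 0.
Solving the tridiagonal system: m_0 = 0, m_1 = 5/4, m_2 = 0.
On [1, 2], S(x) = 5 + 19/12·(x - 1) + 5/8·(x - 1)² - 5/24·(x - 1)³.
With (x - 1) = 1/4: S(5/4) = 2781/512.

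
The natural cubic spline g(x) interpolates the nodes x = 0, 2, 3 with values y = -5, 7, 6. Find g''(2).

-7

Put M_i = g'' at the i-th knot. Here h = (2, 1) and Δ = (6, -1), so the interior equations h_(i-1)·M_(i-1) + 2(h_(i-1)+h_i)·M_i + h_i·M_(i+1) = 6(Δ_i − Δ_(i-1)) read
  2·M_0 + 6·M_1 + 1·M_2 = 6(Δ_1 - Δ_0) = -42
Natural end conditions: M_0 = M_2 = 0.
Solving the tridiagonal system: M_0 = 0, M_1 = -7, M_2 = 0.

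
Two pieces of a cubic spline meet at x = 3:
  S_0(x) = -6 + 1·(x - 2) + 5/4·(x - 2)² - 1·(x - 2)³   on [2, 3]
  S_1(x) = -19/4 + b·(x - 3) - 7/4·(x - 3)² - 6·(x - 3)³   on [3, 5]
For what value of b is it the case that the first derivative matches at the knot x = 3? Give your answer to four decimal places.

0.5000

S_0'(x) = 1 + 5/2·(x - 2) - 3·(x - 2)², so S_0'(3) = 1/2. On the right, S_1'(3) = b, so b = 1/2.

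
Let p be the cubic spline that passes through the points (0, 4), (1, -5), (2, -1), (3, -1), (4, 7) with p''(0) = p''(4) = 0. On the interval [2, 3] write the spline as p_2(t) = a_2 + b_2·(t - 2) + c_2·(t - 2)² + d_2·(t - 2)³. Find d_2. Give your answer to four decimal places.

5.3036

Let M_i = p''(x_i). Step sizes h_i = 1, 1, 1, 1; slopes of the chords Δ_i = (y_(i+1) - y_i)/h_i = -9, 4, 0, 8.
  1·M_0 + 4·M_1 + 1·M_2 = 6(Δ_1 - Δ_0) = 78
  1·M_1 + 4·M_2 + 1·M_3 = 6(Δ_2 - Δ_1) = -24
  1·M_2 + 4·M_3 + 1·M_4 = 6(Δ_3 - Δ_2) = 48
Natural end conditions: M_0 = M_4 = 0.
Solving the tridiagonal system: M_0 = 0, M_1 = 657/28, M_2 = -111/7, M_3 = 447/28, M_4 = 0.
On [2, 3], with p_2(t) = a_2 + b_2·(t - 2) + c_2·(t - 2)² + d_2·(t - 2)³: c_2 = M_2/2 = -111/14, d_2 = (M_3 - M_2)/(6h_2) = 297/56, b_2 = Δ_2 - h_2(2M_2 + M_3)/6 = 21/8.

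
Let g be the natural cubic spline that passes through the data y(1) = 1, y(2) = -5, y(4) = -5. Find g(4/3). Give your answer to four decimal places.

-1.2963

Put M_i = g'' at the i-th knot. Here h = (1, 2) and Δ = (-6, 0), so the interior equations h_(i-1)·M_(i-1) + 2(h_(i-1)+h_i)·M_i + h_i·M_(i+1) = 6(Δ_i − Δ_(i-1)) read
  1·M_0 + 6·M_1 + 2·M_2 = 6(Δ_1 - Δ_0) = 36
Natural end conditions: M_0 = M_2 = 0.
Solving the tridiagonal system: M_0 = 0, M_1 = 6, M_2 = 0.
On [1, 2], g(x) = 1 - 7·(x - 1) + 0·(x - 1)² + 1·(x - 1)³.
With (x - 1) = 1/3: g(4/3) = -35/27.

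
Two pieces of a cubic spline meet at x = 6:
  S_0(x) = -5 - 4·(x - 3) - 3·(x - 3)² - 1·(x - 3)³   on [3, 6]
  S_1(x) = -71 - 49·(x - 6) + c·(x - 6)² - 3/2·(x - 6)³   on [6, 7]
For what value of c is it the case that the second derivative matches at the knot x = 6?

S_0''(x) = -6 - 6·(x - 3), so S_0''(6) = -24. On the right, S_1''(6) = 2c, so c = -12.

-12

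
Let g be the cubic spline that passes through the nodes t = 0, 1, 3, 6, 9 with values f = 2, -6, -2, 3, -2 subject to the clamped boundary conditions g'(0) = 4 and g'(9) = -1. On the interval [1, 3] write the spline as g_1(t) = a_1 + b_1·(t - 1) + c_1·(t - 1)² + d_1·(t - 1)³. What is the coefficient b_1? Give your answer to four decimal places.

Put m_i = g'' at the i-th knot. Here h = (1, 2, 3, 3) and Δ = (-8, 2, 5/3, -5/3), so the interior equations h_(i-1)·m_(i-1) + 2(h_(i-1)+h_i)·m_i + h_i·m_(i+1) = 6(Δ_i − Δ_(i-1)) read
  1·m_0 + 6·m_1 + 2·m_2 = 6(Δ_1 - Δ_0) = 60
  2·m_1 + 10·m_2 + 3·m_3 = 6(Δ_2 - Δ_1) = -2
  3·m_2 + 12·m_3 + 3·m_4 = 6(Δ_3 - Δ_2) = -20
Clamped end conditions give two more equations: 2h_0·m_0 + h_0·m_1 = 6(Δ_0 - g'(0)) = -72 and h_3·m_3 + 2h_3·m_4 = 6(g'(9) - Δ_3) = 4.
Solving: m_0 = -817/18, m_1 = 169/9, m_2 = -131/36, m_3 = -19/18, m_4 = 43/36.
On [1, 3], with g_1(t) = a_1 + b_1·(t - 1) + c_1·(t - 1)² + d_1·(t - 1)³: c_1 = m_1/2 = 169/18, d_1 = (m_2 - m_1)/(6h_1) = -269/144, b_1 = Δ_1 - h_1(2m_1 + m_2)/6 = -335/36.

-9.3056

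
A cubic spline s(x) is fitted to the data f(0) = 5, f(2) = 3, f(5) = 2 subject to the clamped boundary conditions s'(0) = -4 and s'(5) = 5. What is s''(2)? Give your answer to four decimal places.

With M_i denoting the second derivative at x_i, h_i = 2, 3, and Δ_i = (y_(i+1) − y_i)/h_i = -1, -1/3:
  2·M_0 + 10·M_1 + 3·M_2 = 6(Δ_1 - Δ_0) = 4
Clamped end conditions give two more equations: 2h_0·M_0 + h_0·M_1 = 6(Δ_0 - s'(0)) = 18 and h_1·M_1 + 2h_1·M_2 = 6(s'(5) - Δ_1) = 32.
Hence M_0 = 59/10, M_1 = -14/5, M_2 = 101/15.

-2.8000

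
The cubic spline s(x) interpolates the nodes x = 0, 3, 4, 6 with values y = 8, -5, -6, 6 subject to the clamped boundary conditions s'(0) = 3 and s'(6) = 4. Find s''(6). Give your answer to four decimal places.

Write M_i for s''(x_i). With h_i = 3, 1, 2 and divided differences Δ_i = -13/3, -1, 6, the continuity of s' gives the tridiagonal system
  3·M_0 + 8·M_1 + 1·M_2 = 6(Δ_1 - Δ_0) = 20
  1·M_1 + 6·M_2 + 2·M_3 = 6(Δ_2 - Δ_1) = 42
Clamped end conditions give two more equations: 2h_0·M_0 + h_0·M_1 = 6(Δ_0 - s'(0)) = -44 and h_2·M_2 + 2h_2·M_3 = 6(s'(6) - Δ_2) = -12.
Hence M_0 = -208/21, M_1 = 36/7, M_2 = 60/7, M_3 = -51/7.

-7.2857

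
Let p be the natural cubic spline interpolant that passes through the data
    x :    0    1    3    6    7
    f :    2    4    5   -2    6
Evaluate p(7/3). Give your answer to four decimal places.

5.7847

With M_i denoting the second derivative at x_i, h_i = 1, 2, 3, 1, and Δ_i = (y_(i+1) − y_i)/h_i = 2, 1/2, -7/3, 8:
  1·M_0 + 6·M_1 + 2·M_2 = 6(Δ_1 - Δ_0) = -9
  2·M_1 + 10·M_2 + 3·M_3 = 6(Δ_2 - Δ_1) = -17
  3·M_2 + 8·M_3 + 1·M_4 = 6(Δ_3 - Δ_2) = 62
Natural end conditions: M_0 = M_4 = 0.
Forward elimination and back-substitution give M_0 = 0, M_1 = 5/394, M_2 = -894/197, M_3 = 1862/197, M_4 = 0.
On [1, 3], p(x) = 4 + 2369/1182·(x - 1) + 5/788·(x - 1)² - 1793/4728·(x - 1)³.
With (x - 1) = 4/3: p(7/3) = 92306/15957.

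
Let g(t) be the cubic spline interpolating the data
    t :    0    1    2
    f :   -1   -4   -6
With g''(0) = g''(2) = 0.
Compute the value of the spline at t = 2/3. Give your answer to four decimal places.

-3.0926

Put M_i = g'' at the i-th knot. Here h = (1, 1) and Δ = (-3, -2), so the interior equations h_(i-1)·M_(i-1) + 2(h_(i-1)+h_i)·M_i + h_i·M_(i+1) = 6(Δ_i − Δ_(i-1)) read
  1·M_0 + 4·M_1 + 1·M_2 = 6(Δ_1 - Δ_0) = 6
Natural end conditions: M_0 = M_2 = 0.
Solving the tridiagonal system: M_0 = 0, M_1 = 3/2, M_2 = 0.
On [0, 1], g(t) = -1 - 13/4·t + 0·t² + 1/4·t³.
With t = 2/3: g(2/3) = -167/54.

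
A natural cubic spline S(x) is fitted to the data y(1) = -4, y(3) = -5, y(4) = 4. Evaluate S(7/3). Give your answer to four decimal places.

-7.0123

With M_i denoting the second derivative at x_i, h_i = 2, 1, and Δ_i = (y_(i+1) − y_i)/h_i = -1/2, 9:
  2·M_0 + 6·M_1 + 1·M_2 = 6(Δ_1 - Δ_0) = 57
Natural end conditions: M_0 = M_2 = 0.
Solving: M_0 = 0, M_1 = 19/2, M_2 = 0.
On [1, 3], S(x) = -4 - 11/3·(x - 1) + 0·(x - 1)² + 19/24·(x - 1)³.
With (x - 1) = 4/3: S(7/3) = -568/81.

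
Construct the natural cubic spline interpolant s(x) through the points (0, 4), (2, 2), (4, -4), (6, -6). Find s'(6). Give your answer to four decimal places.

Write M_i for s''(x_i). With h_i = 2, 2, 2 and divided differences Δ_i = -1, -3, -1, the continuity of s' gives the tridiagonal system
  2·M_0 + 8·M_1 + 2·M_2 = 6(Δ_1 - Δ_0) = -12
  2·M_1 + 8·M_2 + 2·M_3 = 6(Δ_2 - Δ_1) = 12
Natural end conditions: M_0 = M_3 = 0.
Solving the tridiagonal system: M_0 = 0, M_1 = -2, M_2 = 2, M_3 = 0.
On [4, 6], s'(x) = b_2 + 2c_2·(x - 4) + 3d_2·(x - 4)² with b_2 = Δ_2 - h_2(2M_2 + M_3)/6 = -7/3, c_2 = M_2/2 = 1, d_2 = (M_3 - M_2)/(6h_2) = -1/6. So s'(6) = -1/3.

-0.3333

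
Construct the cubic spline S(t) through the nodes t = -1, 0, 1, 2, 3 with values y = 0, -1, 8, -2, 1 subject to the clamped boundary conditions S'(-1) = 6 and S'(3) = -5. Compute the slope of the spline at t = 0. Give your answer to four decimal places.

4.7500

Put M_i = S'' at the i-th knot. Here h = (1, 1, 1, 1) and Δ = (-1, 9, -10, 3), so the interior equations h_(i-1)·M_(i-1) + 2(h_(i-1)+h_i)·M_i + h_i·M_(i+1) = 6(Δ_i − Δ_(i-1)) read
  1·M_0 + 4·M_1 + 1·M_2 = 6(Δ_1 - Δ_0) = 60
  1·M_1 + 4·M_2 + 1·M_3 = 6(Δ_2 - Δ_1) = -114
  1·M_2 + 4·M_3 + 1·M_4 = 6(Δ_3 - Δ_2) = 78
Clamped end conditions give two more equations: 2h_0·M_0 + h_0·M_1 = 6(Δ_0 - S'(-1)) = -42 and h_3·M_3 + 2h_3·M_4 = 6(S'(3) - Δ_3) = -48.
Solving the tridiagonal system: M_0 = -79/2, M_1 = 37, M_2 = -97/2, M_3 = 43, M_4 = -91/2.
On [0, 1], S'(t) = b_1 + 2c_1·t + 3d_1·t² with b_1 = Δ_1 - h_1(2M_1 + M_2)/6 = 19/4, c_1 = M_1/2 = 37/2, d_1 = (M_2 - M_1)/(6h_1) = -57/4. So S'(0) = 19/4.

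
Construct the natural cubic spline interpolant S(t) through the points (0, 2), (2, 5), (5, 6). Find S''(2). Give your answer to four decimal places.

-0.7000

Write M_i for S''(x_i). With h_i = 2, 3 and divided differences Δ_i = 3/2, 1/3, the continuity of S' gives the tridiagonal system
  2·M_0 + 10·M_1 + 3·M_2 = 6(Δ_1 - Δ_0) = -7
Natural end conditions: M_0 = M_2 = 0.
Solving: M_0 = 0, M_1 = -7/10, M_2 = 0.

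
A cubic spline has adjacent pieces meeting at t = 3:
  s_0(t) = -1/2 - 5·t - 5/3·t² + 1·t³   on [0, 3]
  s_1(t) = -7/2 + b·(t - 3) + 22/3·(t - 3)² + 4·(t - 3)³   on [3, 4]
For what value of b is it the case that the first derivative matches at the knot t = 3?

12

s_0'(t) = -5 - 10/3·t + 3·t², so s_0'(3) = 12. On the right, s_1'(3) = b, so b = 12.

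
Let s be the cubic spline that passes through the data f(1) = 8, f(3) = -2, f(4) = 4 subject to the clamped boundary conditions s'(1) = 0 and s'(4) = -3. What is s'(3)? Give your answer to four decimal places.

With m_i denoting the second derivative at x_i, h_i = 2, 1, and Δ_i = (y_(i+1) − y_i)/h_i = -5, 6:
  2·m_0 + 6·m_1 + 1·m_2 = 6(Δ_1 - Δ_0) = 66
Clamped end conditions give two more equations: 2h_0·m_0 + h_0·m_1 = 6(Δ_0 - s'(1)) = -30 and h_1·m_1 + 2h_1·m_2 = 6(s'(4) - Δ_1) = -54.
Forward elimination and back-substitution give m_0 = -39/2, m_1 = 24, m_2 = -39.
On [3, 4], s'(x) = b_1 + 2c_1·(x - 3) + 3d_1·(x - 3)² with b_1 = Δ_1 - h_1(2m_1 + m_2)/6 = 9/2, c_1 = m_1/2 = 12, d_1 = (m_2 - m_1)/(6h_1) = -21/2. So s'(3) = 9/2.

4.5000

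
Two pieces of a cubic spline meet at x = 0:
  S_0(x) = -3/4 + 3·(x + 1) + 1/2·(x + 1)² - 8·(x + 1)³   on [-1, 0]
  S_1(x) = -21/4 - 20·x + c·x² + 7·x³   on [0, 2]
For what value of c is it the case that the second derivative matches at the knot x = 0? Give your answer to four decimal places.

-23.5000

S_0''(x) = 1 - 48·(x + 1), so S_0''(0) = -47. On the right, S_1''(0) = 2c, so c = -47/2.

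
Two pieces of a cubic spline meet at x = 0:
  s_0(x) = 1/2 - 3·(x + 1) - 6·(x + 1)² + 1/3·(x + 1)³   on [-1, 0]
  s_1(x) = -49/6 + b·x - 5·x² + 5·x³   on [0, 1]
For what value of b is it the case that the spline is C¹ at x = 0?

-14

s_0'(x) = -3 - 12·(x + 1) + 1·(x + 1)², so s_0'(0) = -14. On the right, s_1'(0) = b, so b = -14.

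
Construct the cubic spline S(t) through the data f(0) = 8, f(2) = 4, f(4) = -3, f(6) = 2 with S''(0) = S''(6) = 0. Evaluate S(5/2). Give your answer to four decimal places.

1.9781

Write M_i for S''(x_i). With h_i = 2, 2, 2 and divided differences Δ_i = -2, -7/2, 5/2, the continuity of S' gives the tridiagonal system
  2·M_0 + 8·M_1 + 2·M_2 = 6(Δ_1 - Δ_0) = -9
  2·M_1 + 8·M_2 + 2·M_3 = 6(Δ_2 - Δ_1) = 36
Natural end conditions: M_0 = M_3 = 0.
Forward elimination and back-substitution give M_0 = 0, M_1 = -12/5, M_2 = 51/10, M_3 = 0.
On [2, 4], S(t) = 4 - 18/5·(t - 2) - 6/5·(t - 2)² + 5/8·(t - 2)³.
With (t - 2) = 1/2: S(5/2) = 633/320.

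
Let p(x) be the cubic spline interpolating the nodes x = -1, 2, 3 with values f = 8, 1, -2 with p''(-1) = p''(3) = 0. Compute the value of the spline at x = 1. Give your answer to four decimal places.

3.6111

Write M_i for p''(x_i). With h_i = 3, 1 and divided differences Δ_i = -7/3, -3, the continuity of p' gives the tridiagonal system
  3·M_0 + 8·M_1 + 1·M_2 = 6(Δ_1 - Δ_0) = -4
Natural end conditions: M_0 = M_2 = 0.
Forward elimination and back-substitution give M_0 = 0, M_1 = -1/2, M_2 = 0.
On [-1, 2], p(x) = 8 - 25/12·(x + 1) + 0·(x + 1)² - 1/36·(x + 1)³.
With (x + 1) = 2: p(1) = 65/18.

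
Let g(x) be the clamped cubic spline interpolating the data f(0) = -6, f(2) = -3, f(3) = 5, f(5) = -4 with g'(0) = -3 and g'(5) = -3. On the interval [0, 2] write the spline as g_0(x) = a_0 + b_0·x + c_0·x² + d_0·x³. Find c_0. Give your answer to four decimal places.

Write σ_i for g''(x_i). With h_i = 2, 1, 2 and divided differences Δ_i = 3/2, 8, -9/2, the continuity of g' gives the tridiagonal system
  2·σ_0 + 6·σ_1 + 1·σ_2 = 6(Δ_1 - Δ_0) = 39
  1·σ_1 + 6·σ_2 + 2·σ_3 = 6(Δ_2 - Δ_1) = -75
Clamped end conditions give two more equations: 2h_0·σ_0 + h_0·σ_1 = 6(Δ_0 - g'(0)) = 27 and h_2·σ_2 + 2h_2·σ_3 = 6(g'(5) - Δ_2) = 9.
Solving the tridiagonal system: σ_0 = 39/16, σ_1 = 69/8, σ_2 = -141/8, σ_3 = 177/16.
On [0, 2], with g_0(x) = a_0 + b_0·x + c_0·x² + d_0·x³: c_0 = σ_0/2 = 39/32, d_0 = (σ_1 - σ_0)/(6h_0) = 33/64, b_0 = Δ_0 - h_0(2σ_0 + σ_1)/6 = -3.

1.2188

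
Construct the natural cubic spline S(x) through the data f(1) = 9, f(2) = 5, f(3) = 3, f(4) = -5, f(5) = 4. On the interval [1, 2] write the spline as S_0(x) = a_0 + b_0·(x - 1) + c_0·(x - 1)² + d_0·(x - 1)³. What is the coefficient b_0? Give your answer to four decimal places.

Write M_i for S''(x_i). With h_i = 1, 1, 1, 1 and divided differences Δ_i = -4, -2, -8, 9, the continuity of S' gives the tridiagonal system
  1·M_0 + 4·M_1 + 1·M_2 = 6(Δ_1 - Δ_0) = 12
  1·M_1 + 4·M_2 + 1·M_3 = 6(Δ_2 - Δ_1) = -36
  1·M_2 + 4·M_3 + 1·M_4 = 6(Δ_3 - Δ_2) = 102
Natural end conditions: M_0 = M_4 = 0.
Forward elimination and back-substitution give M_0 = 0, M_1 = 213/28, M_2 = -129/7, M_3 = 843/28, M_4 = 0.
On [1, 2], with S_0(x) = a_0 + b_0·(x - 1) + c_0·(x - 1)² + d_0·(x - 1)³: c_0 = M_0/2 = 0, d_0 = (M_1 - M_0)/(6h_0) = 71/56, b_0 = Δ_0 - h_0(2M_0 + M_1)/6 = -295/56.

-5.2679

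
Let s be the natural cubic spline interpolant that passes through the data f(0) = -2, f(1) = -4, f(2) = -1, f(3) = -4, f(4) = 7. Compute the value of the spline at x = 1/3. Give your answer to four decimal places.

-3.2646

Write M_i for s''(x_i). With h_i = 1, 1, 1, 1 and divided differences Δ_i = -2, 3, -3, 11, the continuity of s' gives the tridiagonal system
  1·M_0 + 4·M_1 + 1·M_2 = 6(Δ_1 - Δ_0) = 30
  1·M_1 + 4·M_2 + 1·M_3 = 6(Δ_2 - Δ_1) = -36
  1·M_2 + 4·M_3 + 1·M_4 = 6(Δ_3 - Δ_2) = 84
Natural end conditions: M_0 = M_4 = 0.
Solving the tridiagonal system: M_0 = 0, M_1 = 339/28, M_2 = -129/7, M_3 = 717/28, M_4 = 0.
On [0, 1], s(x) = -2 - 225/56·x + 0·x² + 113/56·x³.
With x = 1/3: s(1/3) = -617/189.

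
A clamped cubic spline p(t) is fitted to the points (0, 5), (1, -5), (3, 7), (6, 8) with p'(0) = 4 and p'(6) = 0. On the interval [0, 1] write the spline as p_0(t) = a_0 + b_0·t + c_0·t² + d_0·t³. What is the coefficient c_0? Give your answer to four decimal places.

With M_i denoting the second derivative at x_i, h_i = 1, 2, 3, and Δ_i = (y_(i+1) − y_i)/h_i = -10, 6, 1/3:
  1·M_0 + 6·M_1 + 2·M_2 = 6(Δ_1 - Δ_0) = 96
  2·M_1 + 10·M_2 + 3·M_3 = 6(Δ_2 - Δ_1) = -34
Clamped end conditions give two more equations: 2h_0·M_0 + h_0·M_1 = 6(Δ_0 - p'(0)) = -84 and h_2·M_2 + 2h_2·M_3 = 6(p'(6) - Δ_2) = -2.
Solving: M_0 = -3220/57, M_1 = 1652/57, M_2 = -610/57, M_3 = 286/57.
On [0, 1], with p_0(t) = a_0 + b_0·t + c_0·t² + d_0·t³: c_0 = M_0/2 = -1610/57, d_0 = (M_1 - M_0)/(6h_0) = 812/57, b_0 = Δ_0 - h_0(2M_0 + M_1)/6 = 4.

-28.2456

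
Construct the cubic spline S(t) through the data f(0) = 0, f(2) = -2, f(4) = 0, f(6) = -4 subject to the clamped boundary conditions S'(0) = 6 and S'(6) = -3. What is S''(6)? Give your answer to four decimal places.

With M_i denoting the second derivative at x_i, h_i = 2, 2, 2, and Δ_i = (y_(i+1) − y_i)/h_i = -1, 1, -2:
  2·M_0 + 8·M_1 + 2·M_2 = 6(Δ_1 - Δ_0) = 12
  2·M_1 + 8·M_2 + 2·M_3 = 6(Δ_2 - Δ_1) = -18
Clamped end conditions give two more equations: 2h_0·M_0 + h_0·M_1 = 6(Δ_0 - S'(0)) = -42 and h_2·M_2 + 2h_2·M_3 = 6(S'(6) - Δ_2) = -6.
Solving: M_0 = -67/5, M_1 = 29/5, M_2 = -19/5, M_3 = 2/5.

0.4000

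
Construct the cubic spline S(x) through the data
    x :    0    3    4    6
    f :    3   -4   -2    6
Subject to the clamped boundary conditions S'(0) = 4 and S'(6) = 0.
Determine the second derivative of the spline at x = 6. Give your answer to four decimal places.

-7.7619

Put m_i = S'' at the i-th knot. Here h = (3, 1, 2) and Δ = (-7/3, 2, 4), so the interior equations h_(i-1)·m_(i-1) + 2(h_(i-1)+h_i)·m_i + h_i·m_(i+1) = 6(Δ_i − Δ_(i-1)) read
  3·m_0 + 8·m_1 + 1·m_2 = 6(Δ_1 - Δ_0) = 26
  1·m_1 + 6·m_2 + 2·m_3 = 6(Δ_2 - Δ_1) = 12
Clamped end conditions give two more equations: 2h_0·m_0 + h_0·m_1 = 6(Δ_0 - S'(0)) = -38 and h_2·m_2 + 2h_2·m_3 = 6(S'(6) - Δ_2) = -24.
Solving the tridiagonal system: m_0 = -200/21, m_1 = 134/21, m_2 = 74/21, m_3 = -163/21.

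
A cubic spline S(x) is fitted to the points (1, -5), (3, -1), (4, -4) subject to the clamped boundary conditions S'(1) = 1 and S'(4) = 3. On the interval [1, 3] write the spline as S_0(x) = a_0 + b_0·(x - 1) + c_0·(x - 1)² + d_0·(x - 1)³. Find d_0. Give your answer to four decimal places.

-1.5417

Put σ_i = S'' at the i-th knot. Here h = (2, 1) and Δ = (2, -3), so the interior equations h_(i-1)·σ_(i-1) + 2(h_(i-1)+h_i)·σ_i + h_i·σ_(i+1) = 6(Δ_i − Δ_(i-1)) read
  2·σ_0 + 6·σ_1 + 1·σ_2 = 6(Δ_1 - Δ_0) = -30
Clamped end conditions give two more equations: 2h_0·σ_0 + h_0·σ_1 = 6(Δ_0 - S'(1)) = 6 and h_1·σ_1 + 2h_1·σ_2 = 6(S'(4) - Δ_1) = 36.
Hence σ_0 = 43/6, σ_1 = -34/3, σ_2 = 71/3.
On [1, 3], with S_0(x) = a_0 + b_0·(x - 1) + c_0·(x - 1)² + d_0·(x - 1)³: c_0 = σ_0/2 = 43/12, d_0 = (σ_1 - σ_0)/(6h_0) = -37/24, b_0 = Δ_0 - h_0(2σ_0 + σ_1)/6 = 1.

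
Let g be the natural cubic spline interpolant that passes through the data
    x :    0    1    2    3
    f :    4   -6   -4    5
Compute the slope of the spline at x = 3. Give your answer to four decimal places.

10.0667

Let M_i = g''(x_i). Step sizes h_i = 1, 1, 1; slopes of the chords Δ_i = (y_(i+1) - y_i)/h_i = -10, 2, 9.
  1·M_0 + 4·M_1 + 1·M_2 = 6(Δ_1 - Δ_0) = 72
  1·M_1 + 4·M_2 + 1·M_3 = 6(Δ_2 - Δ_1) = 42
Natural end conditions: M_0 = M_3 = 0.
Solving the tridiagonal system: M_0 = 0, M_1 = 82/5, M_2 = 32/5, M_3 = 0.
On [2, 3], g'(x) = b_2 + 2c_2·(x - 2) + 3d_2·(x - 2)² with b_2 = Δ_2 - h_2(2M_2 + M_3)/6 = 103/15, c_2 = M_2/2 = 16/5, d_2 = (M_3 - M_2)/(6h_2) = -16/15. So g'(3) = 151/15.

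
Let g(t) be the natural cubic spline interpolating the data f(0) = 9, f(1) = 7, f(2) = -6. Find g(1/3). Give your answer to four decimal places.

Let σ_i = g''(x_i). Step sizes h_i = 1, 1; slopes of the chords Δ_i = (y_(i+1) - y_i)/h_i = -2, -13.
  1·σ_0 + 4·σ_1 + 1·σ_2 = 6(Δ_1 - Δ_0) = -66
Natural end conditions: σ_0 = σ_2 = 0.
Hence σ_0 = 0, σ_1 = -33/2, σ_2 = 0.
On [0, 1], g(t) = 9 + 3/4·t + 0·t² - 11/4·t³.
With t = 1/3: g(1/3) = 247/27.

9.1481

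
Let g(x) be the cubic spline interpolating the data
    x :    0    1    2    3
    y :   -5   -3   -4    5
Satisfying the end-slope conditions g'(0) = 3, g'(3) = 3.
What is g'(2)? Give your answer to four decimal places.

5.6000

With m_i denoting the second derivative at x_i, h_i = 1, 1, 1, and Δ_i = (y_(i+1) − y_i)/h_i = 2, -1, 9:
  1·m_0 + 4·m_1 + 1·m_2 = 6(Δ_1 - Δ_0) = -18
  1·m_1 + 4·m_2 + 1·m_3 = 6(Δ_2 - Δ_1) = 60
Clamped end conditions give two more equations: 2h_0·m_0 + h_0·m_1 = 6(Δ_0 - g'(0)) = -6 and h_2·m_2 + 2h_2·m_3 = 6(g'(3) - Δ_2) = -36.
Solving the tridiagonal system: m_0 = 14/5, m_1 = -58/5, m_2 = 128/5, m_3 = -154/5.
On [2, 3], g'(x) = b_2 + 2c_2·(x - 2) + 3d_2·(x - 2)² with b_2 = Δ_2 - h_2(2m_2 + m_3)/6 = 28/5, c_2 = m_2/2 = 64/5, d_2 = (m_3 - m_2)/(6h_2) = -47/5. So g'(2) = 28/5.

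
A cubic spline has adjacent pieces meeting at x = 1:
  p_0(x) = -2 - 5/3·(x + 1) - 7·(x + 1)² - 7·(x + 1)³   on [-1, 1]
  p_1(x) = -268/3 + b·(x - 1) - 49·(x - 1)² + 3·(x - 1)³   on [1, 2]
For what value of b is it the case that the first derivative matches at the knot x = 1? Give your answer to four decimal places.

-113.6667

p_0'(x) = -5/3 - 14·(x + 1) - 21·(x + 1)², so p_0'(1) = -341/3. On the right, p_1'(1) = b, so b = -341/3.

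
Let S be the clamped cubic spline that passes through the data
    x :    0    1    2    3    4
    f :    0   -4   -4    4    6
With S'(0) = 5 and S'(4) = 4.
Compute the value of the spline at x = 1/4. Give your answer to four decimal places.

Write σ_i for S''(x_i). With h_i = 1, 1, 1, 1 and divided differences Δ_i = -4, 0, 8, 2, the continuity of S' gives the tridiagonal system
  1·σ_0 + 4·σ_1 + 1·σ_2 = 6(Δ_1 - Δ_0) = 24
  1·σ_1 + 4·σ_2 + 1·σ_3 = 6(Δ_2 - Δ_1) = 48
  1·σ_2 + 4·σ_3 + 1·σ_4 = 6(Δ_3 - Δ_2) = -36
Clamped end conditions give two more equations: 2h_0·σ_0 + h_0·σ_1 = 6(Δ_0 - S'(0)) = -54 and h_3·σ_3 + 2h_3·σ_4 = 6(S'(4) - Δ_3) = 12.
Solving: σ_0 = -907/28, σ_1 = 151/14, σ_2 = 53/4, σ_3 = -221/14, σ_4 = 389/28.
On [0, 1], S(x) = 0 + 5·x - 907/56·x² + 403/56·x³.
With x = 1/4: S(1/4) = 1255/3584.

0.3502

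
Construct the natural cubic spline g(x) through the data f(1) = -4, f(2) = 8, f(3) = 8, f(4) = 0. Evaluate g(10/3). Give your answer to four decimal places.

Put m_i = g'' at the i-th knot. Here h = (1, 1, 1) and Δ = (12, 0, -8), so the interior equations h_(i-1)·m_(i-1) + 2(h_(i-1)+h_i)·m_i + h_i·m_(i+1) = 6(Δ_i − Δ_(i-1)) read
  1·m_0 + 4·m_1 + 1·m_2 = 6(Δ_1 - Δ_0) = -72
  1·m_1 + 4·m_2 + 1·m_3 = 6(Δ_2 - Δ_1) = -48
Natural end conditions: m_0 = m_3 = 0.
Hence m_0 = 0, m_1 = -16, m_2 = -8, m_3 = 0.
On [3, 4], g(x) = 8 - 16/3·(x - 3) - 4·(x - 3)² + 4/3·(x - 3)³.
With (x - 3) = 1/3: g(10/3) = 472/81.

5.8272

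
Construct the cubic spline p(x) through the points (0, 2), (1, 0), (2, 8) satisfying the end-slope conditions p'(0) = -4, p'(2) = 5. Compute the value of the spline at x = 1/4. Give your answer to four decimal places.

Put σ_i = p'' at the i-th knot. Here h = (1, 1) and Δ = (-2, 8), so the interior equations h_(i-1)·σ_(i-1) + 2(h_(i-1)+h_i)·σ_i + h_i·σ_(i+1) = 6(Δ_i − Δ_(i-1)) read
  1·σ_0 + 4·σ_1 + 1·σ_2 = 6(Δ_1 - Δ_0) = 60
Clamped end conditions give two more equations: 2h_0·σ_0 + h_0·σ_1 = 6(Δ_0 - p'(0)) = 12 and h_1·σ_1 + 2h_1·σ_2 = 6(p'(2) - Δ_1) = -18.
Solving the tridiagonal system: σ_0 = -9/2, σ_1 = 21, σ_2 = -39/2.
On [0, 1], p(x) = 2 - 4·x - 9/4·x² + 17/4·x³.
With x = 1/4: p(1/4) = 237/256.

0.9258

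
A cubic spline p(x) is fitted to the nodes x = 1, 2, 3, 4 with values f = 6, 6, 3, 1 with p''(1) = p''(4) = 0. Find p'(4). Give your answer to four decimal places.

Write m_i for p''(x_i). With h_i = 1, 1, 1 and divided differences Δ_i = 0, -3, -2, the continuity of p' gives the tridiagonal system
  1·m_0 + 4·m_1 + 1·m_2 = 6(Δ_1 - Δ_0) = -18
  1·m_1 + 4·m_2 + 1·m_3 = 6(Δ_2 - Δ_1) = 6
Natural end conditions: m_0 = m_3 = 0.
Hence m_0 = 0, m_1 = -26/5, m_2 = 14/5, m_3 = 0.
On [3, 4], p'(x) = b_2 + 2c_2·(x - 3) + 3d_2·(x - 3)² with b_2 = Δ_2 - h_2(2m_2 + m_3)/6 = -44/15, c_2 = m_2/2 = 7/5, d_2 = (m_3 - m_2)/(6h_2) = -7/15. So p'(4) = -23/15.

-1.5333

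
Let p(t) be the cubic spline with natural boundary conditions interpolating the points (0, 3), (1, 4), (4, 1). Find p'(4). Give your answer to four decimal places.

Let M_i = p''(x_i). Step sizes h_i = 1, 3; slopes of the chords Δ_i = (y_(i+1) - y_i)/h_i = 1, -1.
  1·M_0 + 8·M_1 + 3·M_2 = 6(Δ_1 - Δ_0) = -12
Natural end conditions: M_0 = M_2 = 0.
Solving the tridiagonal system: M_0 = 0, M_1 = -3/2, M_2 = 0.
On [1, 4], p'(t) = b_1 + 2c_1·(t - 1) + 3d_1·(t - 1)² with b_1 = Δ_1 - h_1(2M_1 + M_2)/6 = 1/2, c_1 = M_1/2 = -3/4, d_1 = (M_2 - M_1)/(6h_1) = 1/12. So p'(4) = -7/4.

-1.7500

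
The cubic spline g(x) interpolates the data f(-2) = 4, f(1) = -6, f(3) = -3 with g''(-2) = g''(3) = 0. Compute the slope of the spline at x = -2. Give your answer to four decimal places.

-4.7833

With M_i denoting the second derivative at x_i, h_i = 3, 2, and Δ_i = (y_(i+1) − y_i)/h_i = -10/3, 3/2:
  3·M_0 + 10·M_1 + 2·M_2 = 6(Δ_1 - Δ_0) = 29
Natural end conditions: M_0 = M_2 = 0.
Solving: M_0 = 0, M_1 = 29/10, M_2 = 0.
On [-2, 1], g'(x) = b_0 + 2c_0·(x + 2) + 3d_0·(x + 2)² with b_0 = Δ_0 - h_0(2M_0 + M_1)/6 = -287/60, c_0 = M_0/2 = 0, d_0 = (M_1 - M_0)/(6h_0) = 29/180. So g'(-2) = -287/60.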